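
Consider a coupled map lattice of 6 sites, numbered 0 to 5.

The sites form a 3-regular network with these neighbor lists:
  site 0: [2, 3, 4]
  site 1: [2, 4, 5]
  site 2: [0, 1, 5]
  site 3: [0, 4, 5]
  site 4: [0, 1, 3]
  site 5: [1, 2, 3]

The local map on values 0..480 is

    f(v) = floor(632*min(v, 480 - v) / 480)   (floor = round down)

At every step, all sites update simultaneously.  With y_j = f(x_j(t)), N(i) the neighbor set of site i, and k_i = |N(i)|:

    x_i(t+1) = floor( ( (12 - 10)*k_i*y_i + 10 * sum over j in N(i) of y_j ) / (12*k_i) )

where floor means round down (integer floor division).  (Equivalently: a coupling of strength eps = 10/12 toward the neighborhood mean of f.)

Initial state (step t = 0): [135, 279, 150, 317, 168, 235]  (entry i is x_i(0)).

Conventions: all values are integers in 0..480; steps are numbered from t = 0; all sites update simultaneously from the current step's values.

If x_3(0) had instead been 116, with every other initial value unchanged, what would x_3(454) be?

Simulating step by step:
t=0: [135, 279, 150, 116, 168, 235]
t=1: [187, 245, 241, 221, 201, 221]
t=2: [282, 292, 287, 270, 278, 301]
t=3: [264, 250, 248, 257, 261, 255]
t=4: [293, 297, 295, 289, 292, 299]
t=5: [246, 242, 241, 244, 245, 243]
t=6: [310, 311, 311, 309, 310, 312]
t=7: [223, 222, 222, 222, 223, 222]
t=8: [292, 292, 292, 292, 292, 292]
t=9: [247, 247, 247, 247, 247, 247]
t=10: [306, 306, 306, 306, 306, 306]
t=11: [229, 229, 229, 229, 229, 229]
t=12: [301, 301, 301, 301, 301, 301]
t=13: [235, 235, 235, 235, 235, 235]
t=14: [309, 309, 309, 309, 309, 309]
t=15: [225, 225, 225, 225, 225, 225]
t=16: [296, 296, 296, 296, 296, 296]
t=17: [242, 242, 242, 242, 242, 242]
t=18: [313, 313, 313, 313, 313, 313]
t=19: [219, 219, 219, 219, 219, 219]
t=20: [288, 288, 288, 288, 288, 288]
t=21: [252, 252, 252, 252, 252, 252]
t=22: [300, 300, 300, 300, 300, 300]
t=23: [237, 237, 237, 237, 237, 237]
t=24: [312, 312, 312, 312, 312, 312]
t=25: [221, 221, 221, 221, 221, 221]
t=26: [290, 290, 290, 290, 290, 290]
t=27: [250, 250, 250, 250, 250, 250]
t=28: [302, 302, 302, 302, 302, 302]
t=29: [234, 234, 234, 234, 234, 234]
t=30: [308, 308, 308, 308, 308, 308]
t=31: [226, 226, 226, 226, 226, 226]
t=32: [297, 297, 297, 297, 297, 297]
t=33: [240, 240, 240, 240, 240, 240]
t=34: [316, 316, 316, 316, 316, 316]
t=35: [215, 215, 215, 215, 215, 215]
t=36: [283, 283, 283, 283, 283, 283]
t=37: [259, 259, 259, 259, 259, 259]
t=38: [290, 290, 290, 290, 290, 290]

Answer: x_3(454) = 316
Key observation: The state at step 26, [290, 290, 290, 290, 290, 290], reappears at step 38: the system is in a cycle of period 12 from step 26 on.  Therefore the state at step 454 equals the state at step 26 + ((454 - 26) mod 12) = 34, which is [316, 316, 316, 316, 316, 316].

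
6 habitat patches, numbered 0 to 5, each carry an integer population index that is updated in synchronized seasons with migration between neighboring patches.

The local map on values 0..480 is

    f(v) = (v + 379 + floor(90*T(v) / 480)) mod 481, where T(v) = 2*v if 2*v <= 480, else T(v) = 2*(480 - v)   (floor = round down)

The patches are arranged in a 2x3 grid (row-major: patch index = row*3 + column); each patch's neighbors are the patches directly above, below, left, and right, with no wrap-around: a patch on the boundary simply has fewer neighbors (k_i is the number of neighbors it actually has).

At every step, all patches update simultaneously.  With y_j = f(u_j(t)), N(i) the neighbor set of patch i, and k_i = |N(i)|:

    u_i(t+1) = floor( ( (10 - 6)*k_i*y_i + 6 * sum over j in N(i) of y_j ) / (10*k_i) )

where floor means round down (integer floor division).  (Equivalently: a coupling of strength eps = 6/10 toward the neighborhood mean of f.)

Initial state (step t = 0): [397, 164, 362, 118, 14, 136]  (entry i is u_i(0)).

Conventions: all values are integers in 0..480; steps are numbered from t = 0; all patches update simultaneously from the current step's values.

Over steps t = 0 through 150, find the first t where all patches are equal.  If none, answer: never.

Simulating step by step:
t=0: [397, 164, 362, 118, 14, 136]  (not all equal)
t=1: [185, 254, 184, 241, 212, 244]  (not all equal)
t=2: [200, 192, 200, 193, 214, 194]  (not all equal)
t=3: [166, 172, 167, 174, 174, 175]  (not all equal)
t=4: [131, 131, 132, 133, 136, 134]  (not all equal)
t=5: [78, 79, 79, 80, 82, 82]  (not all equal)
t=6: [6, 6, 7, 7, 8, 8]  (not all equal)
t=7: [387, 387, 388, 388, 389, 389]  (not all equal)
t=8: [319, 319, 320, 320, 320, 320]  (not all equal)
t=9: [277, 277, 277, 277, 277, 278]  (not all equal)
t=10: [251, 251, 251, 251, 251, 251]  (all equal)

Answer: 10
Key observation: Synchronization is absorbing here: once all patches are equal they stay equal, and step 10 is the first all-equal step.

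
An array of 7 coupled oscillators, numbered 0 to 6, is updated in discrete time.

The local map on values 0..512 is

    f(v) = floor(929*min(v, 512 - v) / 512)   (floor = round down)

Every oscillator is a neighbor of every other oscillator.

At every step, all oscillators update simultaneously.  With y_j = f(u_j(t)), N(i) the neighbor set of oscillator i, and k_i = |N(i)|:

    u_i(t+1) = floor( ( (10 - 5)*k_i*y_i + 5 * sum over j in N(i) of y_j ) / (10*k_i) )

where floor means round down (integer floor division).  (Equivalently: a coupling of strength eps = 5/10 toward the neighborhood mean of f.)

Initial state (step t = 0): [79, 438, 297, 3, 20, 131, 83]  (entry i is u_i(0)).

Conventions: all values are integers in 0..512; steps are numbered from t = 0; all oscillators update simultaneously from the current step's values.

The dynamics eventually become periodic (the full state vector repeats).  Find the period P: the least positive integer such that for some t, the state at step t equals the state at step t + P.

Simulating step by step:
t=0: [79, 438, 297, 3, 20, 131, 83]
t=1: [150, 147, 253, 93, 106, 190, 153]
t=2: [278, 275, 356, 234, 244, 308, 280]
t=3: [409, 411, 350, 409, 416, 386, 407]
t=4: [197, 196, 242, 197, 192, 215, 199]
t=5: [366, 365, 400, 366, 362, 379, 367]
t=6: [257, 258, 232, 257, 261, 248, 257]
t=7: [456, 455, 439, 456, 453, 451, 456]
t=8: [105, 105, 117, 105, 107, 108, 105]
t=9: [192, 192, 201, 192, 194, 194, 192]
t=10: [350, 350, 356, 350, 351, 351, 350]
t=11: [292, 292, 287, 292, 291, 291, 292]
t=12: [399, 399, 403, 399, 400, 400, 399]
t=13: [204, 204, 200, 204, 203, 203, 204]
t=14: [369, 369, 365, 369, 368, 368, 369]
t=15: [259, 259, 262, 259, 260, 260, 259]
t=16: [458, 458, 455, 458, 457, 457, 458]
t=17: [97, 97, 100, 97, 98, 98, 97]
t=18: [176, 176, 178, 176, 177, 177, 176]
t=19: [319, 319, 320, 319, 320, 320, 319]
t=20: [349, 349, 348, 349, 348, 348, 349]
t=21: [295, 295, 296, 295, 296, 296, 295]
t=22: [392, 392, 391, 392, 391, 391, 392]
t=23: [217, 217, 218, 217, 218, 218, 217]
t=24: [393, 393, 394, 393, 394, 394, 393]
t=25: [214, 214, 214, 214, 214, 214, 214]
t=26: [388, 388, 388, 388, 388, 388, 388]
t=27: [224, 224, 224, 224, 224, 224, 224]
t=28: [406, 406, 406, 406, 406, 406, 406]
t=29: [192, 192, 192, 192, 192, 192, 192]
t=30: [348, 348, 348, 348, 348, 348, 348]
t=31: [297, 297, 297, 297, 297, 297, 297]
t=32: [390, 390, 390, 390, 390, 390, 390]
t=33: [221, 221, 221, 221, 221, 221, 221]
t=34: [400, 400, 400, 400, 400, 400, 400]
t=35: [203, 203, 203, 203, 203, 203, 203]
t=36: [368, 368, 368, 368, 368, 368, 368]
t=37: [261, 261, 261, 261, 261, 261, 261]
t=38: [455, 455, 455, 455, 455, 455, 455]
t=39: [103, 103, 103, 103, 103, 103, 103]
t=40: [186, 186, 186, 186, 186, 186, 186]
t=41: [337, 337, 337, 337, 337, 337, 337]
t=42: [317, 317, 317, 317, 317, 317, 317]
t=43: [353, 353, 353, 353, 353, 353, 353]
t=44: [288, 288, 288, 288, 288, 288, 288]
t=45: [406, 406, 406, 406, 406, 406, 406]

Answer: 17
Key observation: The state at step 28, [406, 406, 406, 406, 406, 406, 406], reappears at step 45 — and no state repeats earlier — so the cycle the system enters has period 17.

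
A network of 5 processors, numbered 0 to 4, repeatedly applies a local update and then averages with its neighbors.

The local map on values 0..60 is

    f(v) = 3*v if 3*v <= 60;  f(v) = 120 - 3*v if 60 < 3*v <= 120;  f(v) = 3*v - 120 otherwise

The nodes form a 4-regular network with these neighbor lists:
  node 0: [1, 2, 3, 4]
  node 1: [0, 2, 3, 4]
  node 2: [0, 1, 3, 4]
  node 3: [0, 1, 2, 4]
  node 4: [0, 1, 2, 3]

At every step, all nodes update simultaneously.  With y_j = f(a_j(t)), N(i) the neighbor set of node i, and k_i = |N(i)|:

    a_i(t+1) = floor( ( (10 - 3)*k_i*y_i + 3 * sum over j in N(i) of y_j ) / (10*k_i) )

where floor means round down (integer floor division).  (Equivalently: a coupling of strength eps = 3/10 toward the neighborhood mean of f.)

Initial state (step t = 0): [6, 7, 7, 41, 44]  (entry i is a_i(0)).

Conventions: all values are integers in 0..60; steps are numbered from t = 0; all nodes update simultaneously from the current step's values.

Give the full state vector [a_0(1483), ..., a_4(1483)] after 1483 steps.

Simulating step by step:
t=0: [6, 7, 7, 41, 44]
t=1: [16, 18, 18, 7, 13]
t=2: [46, 49, 49, 29, 40]
t=3: [19, 24, 24, 28, 7]
t=4: [51, 45, 45, 38, 28]
t=5: [28, 17, 17, 11, 30]
t=6: [37, 46, 46, 35, 33]
t=7: [11, 17, 17, 15, 19]
t=8: [38, 49, 49, 45, 53]
t=9: [12, 25, 25, 17, 32]
t=10: [37, 43, 43, 46, 30]
t=11: [11, 11, 11, 16, 24]
t=12: [35, 35, 35, 44, 44]
t=13: [14, 14, 14, 12, 12]
t=14: [41, 41, 41, 37, 37]
t=15: [3, 3, 3, 7, 7]
t=16: [10, 10, 10, 18, 18]
t=17: [33, 33, 33, 48, 48]
t=18: [21, 21, 21, 23, 23]
t=19: [56, 56, 56, 52, 52]
t=20: [46, 46, 46, 38, 38]
t=21: [16, 16, 16, 8, 8]
t=22: [44, 44, 44, 29, 29]
t=23: [15, 15, 15, 28, 28]
t=24: [43, 43, 43, 38, 38]
t=25: [8, 8, 8, 6, 6]
t=26: [23, 23, 23, 19, 19]
t=27: [51, 51, 51, 55, 55]
t=28: [34, 34, 34, 42, 42]
t=29: [16, 16, 16, 8, 8]

Answer: [51, 51, 51, 55, 55]
Key observation: The state at step 21, [16, 16, 16, 8, 8], reappears at step 29: the system is in a cycle of period 8 from step 21 on.  Therefore the state at step 1483 equals the state at step 21 + ((1483 - 21) mod 8) = 27, which is [51, 51, 51, 55, 55].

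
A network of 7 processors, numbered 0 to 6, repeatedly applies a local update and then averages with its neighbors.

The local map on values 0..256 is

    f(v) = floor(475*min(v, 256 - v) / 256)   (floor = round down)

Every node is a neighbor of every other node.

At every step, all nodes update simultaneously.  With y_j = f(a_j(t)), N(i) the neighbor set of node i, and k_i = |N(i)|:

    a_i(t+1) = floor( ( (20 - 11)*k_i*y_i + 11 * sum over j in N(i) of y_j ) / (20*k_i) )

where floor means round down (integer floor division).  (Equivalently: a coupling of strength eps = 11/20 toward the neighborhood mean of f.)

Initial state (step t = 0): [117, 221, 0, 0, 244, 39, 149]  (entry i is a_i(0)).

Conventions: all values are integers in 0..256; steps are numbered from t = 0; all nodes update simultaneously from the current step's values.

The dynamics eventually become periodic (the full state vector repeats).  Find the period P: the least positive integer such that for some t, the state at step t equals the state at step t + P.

Simulating step by step:
t=0: [117, 221, 0, 0, 244, 39, 149]
t=1: [130, 75, 52, 52, 60, 78, 123]
t=2: [179, 145, 130, 130, 135, 147, 177]
t=3: [177, 200, 210, 210, 207, 199, 179]
t=4: [121, 106, 99, 99, 101, 106, 120]
t=5: [207, 197, 193, 193, 194, 197, 207]
t=6: [100, 107, 109, 109, 109, 107, 100]
t=7: [192, 196, 198, 198, 198, 196, 192]
t=8: [113, 111, 109, 109, 109, 111, 113]
t=9: [206, 204, 203, 203, 203, 204, 206]
t=10: [94, 95, 96, 96, 96, 95, 94]
t=11: [175, 176, 176, 176, 176, 176, 175]
t=12: [149, 148, 148, 148, 148, 148, 149]
t=13: [198, 199, 199, 199, 199, 199, 198]
t=14: [106, 105, 105, 105, 105, 105, 106]
t=15: [195, 194, 194, 194, 194, 194, 195]
t=16: [113, 114, 114, 114, 114, 114, 113]
t=17: [209, 210, 210, 210, 210, 210, 209]
t=18: [86, 85, 85, 85, 85, 85, 86]
t=19: [158, 157, 157, 157, 157, 157, 158]
t=20: [181, 182, 182, 182, 182, 182, 181]
t=21: [138, 137, 137, 137, 137, 137, 138]
t=22: [218, 219, 219, 219, 219, 219, 218]
t=23: [69, 68, 68, 68, 68, 68, 69]
t=24: [127, 126, 126, 126, 126, 126, 127]
t=25: [234, 233, 233, 233, 233, 233, 234]
t=26: [40, 41, 41, 41, 41, 41, 40]
t=27: [74, 75, 75, 75, 75, 75, 74]
t=28: [137, 138, 138, 138, 138, 138, 137]
t=29: [219, 218, 218, 218, 218, 218, 219]
t=30: [68, 69, 69, 69, 69, 69, 68]
t=31: [126, 127, 127, 127, 127, 127, 126]
t=32: [233, 234, 234, 234, 234, 234, 233]
t=33: [41, 40, 40, 40, 40, 40, 41]
t=34: [75, 74, 74, 74, 74, 74, 75]
t=35: [138, 137, 137, 137, 137, 137, 138]

Answer: 14
Key observation: The state at step 21, [138, 137, 137, 137, 137, 137, 138], reappears at step 35 — and no state repeats earlier — so the cycle the system enters has period 14.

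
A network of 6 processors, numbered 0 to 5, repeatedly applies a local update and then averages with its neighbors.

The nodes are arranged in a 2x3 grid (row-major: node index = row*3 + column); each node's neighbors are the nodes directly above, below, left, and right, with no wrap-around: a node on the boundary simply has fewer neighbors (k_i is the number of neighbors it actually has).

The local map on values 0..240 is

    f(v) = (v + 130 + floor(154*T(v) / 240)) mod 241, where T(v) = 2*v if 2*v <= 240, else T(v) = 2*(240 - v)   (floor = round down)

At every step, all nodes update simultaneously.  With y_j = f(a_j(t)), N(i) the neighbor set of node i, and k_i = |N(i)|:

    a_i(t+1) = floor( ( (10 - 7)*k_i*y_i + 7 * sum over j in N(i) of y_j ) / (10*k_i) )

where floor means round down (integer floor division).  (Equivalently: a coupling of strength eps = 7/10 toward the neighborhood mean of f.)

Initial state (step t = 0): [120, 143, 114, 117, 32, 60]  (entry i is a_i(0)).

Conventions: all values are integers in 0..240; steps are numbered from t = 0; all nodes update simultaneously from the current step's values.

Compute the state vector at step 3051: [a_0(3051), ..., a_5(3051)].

Simulating step by step:
t=0: [120, 143, 114, 117, 32, 60]
t=1: [158, 166, 108, 174, 139, 131]
t=2: [149, 148, 148, 152, 153, 149]
t=3: [154, 154, 154, 153, 153, 154]
t=4: [153, 153, 153, 153, 153, 153]
t=5: [153, 153, 153, 153, 153, 153]

Answer: [153, 153, 153, 153, 153, 153]
Key observation: The state at step 4, [153, 153, 153, 153, 153, 153], reappears at step 5: the system is in a cycle of period 1 from step 4 on.  Therefore the state at step 3051 equals the state at step 4 + ((3051 - 4) mod 1) = 4, which is [153, 153, 153, 153, 153, 153].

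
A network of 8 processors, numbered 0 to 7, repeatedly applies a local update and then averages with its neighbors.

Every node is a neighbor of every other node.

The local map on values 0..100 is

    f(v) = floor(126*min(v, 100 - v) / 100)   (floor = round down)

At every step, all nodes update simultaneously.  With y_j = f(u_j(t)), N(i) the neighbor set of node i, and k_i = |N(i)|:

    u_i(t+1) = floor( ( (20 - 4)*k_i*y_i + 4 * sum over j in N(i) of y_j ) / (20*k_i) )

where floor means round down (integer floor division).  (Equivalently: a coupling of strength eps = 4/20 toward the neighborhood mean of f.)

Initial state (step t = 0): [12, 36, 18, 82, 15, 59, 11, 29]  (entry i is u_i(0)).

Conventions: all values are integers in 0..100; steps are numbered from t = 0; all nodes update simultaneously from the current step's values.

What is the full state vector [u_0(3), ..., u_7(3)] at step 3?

Simulating step by step:
t=0: [12, 36, 18, 82, 15, 59, 11, 29]
t=1: [17, 41, 23, 23, 20, 45, 16, 34]
t=2: [23, 47, 29, 29, 27, 50, 23, 40]
t=3: [31, 55, 37, 37, 35, 58, 31, 48]

Answer: [31, 55, 37, 37, 35, 58, 31, 48]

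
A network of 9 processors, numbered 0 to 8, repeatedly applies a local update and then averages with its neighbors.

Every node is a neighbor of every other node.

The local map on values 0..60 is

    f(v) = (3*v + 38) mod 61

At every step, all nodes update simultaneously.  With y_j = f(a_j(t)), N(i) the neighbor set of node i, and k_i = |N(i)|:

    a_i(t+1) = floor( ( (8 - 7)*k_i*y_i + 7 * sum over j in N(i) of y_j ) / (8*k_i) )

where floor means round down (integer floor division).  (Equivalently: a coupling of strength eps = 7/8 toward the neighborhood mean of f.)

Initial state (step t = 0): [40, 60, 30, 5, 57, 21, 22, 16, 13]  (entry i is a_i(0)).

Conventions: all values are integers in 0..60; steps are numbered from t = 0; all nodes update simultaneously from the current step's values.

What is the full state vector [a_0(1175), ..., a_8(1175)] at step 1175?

Simulating step by step:
t=0: [40, 60, 30, 5, 57, 21, 22, 16, 13]
t=1: [31, 31, 30, 31, 31, 31, 31, 31, 30]
t=2: [8, 8, 8, 8, 8, 8, 8, 8, 8]
t=3: [1, 1, 1, 1, 1, 1, 1, 1, 1]
t=4: [41, 41, 41, 41, 41, 41, 41, 41, 41]
t=5: [39, 39, 39, 39, 39, 39, 39, 39, 39]
t=6: [33, 33, 33, 33, 33, 33, 33, 33, 33]
t=7: [15, 15, 15, 15, 15, 15, 15, 15, 15]
t=8: [22, 22, 22, 22, 22, 22, 22, 22, 22]
t=9: [43, 43, 43, 43, 43, 43, 43, 43, 43]
t=10: [45, 45, 45, 45, 45, 45, 45, 45, 45]
t=11: [51, 51, 51, 51, 51, 51, 51, 51, 51]
t=12: [8, 8, 8, 8, 8, 8, 8, 8, 8]

Answer: [39, 39, 39, 39, 39, 39, 39, 39, 39]
Key observation: The state at step 2, [8, 8, 8, 8, 8, 8, 8, 8, 8], reappears at step 12: the system is in a cycle of period 10 from step 2 on.  Therefore the state at step 1175 equals the state at step 2 + ((1175 - 2) mod 10) = 5, which is [39, 39, 39, 39, 39, 39, 39, 39, 39].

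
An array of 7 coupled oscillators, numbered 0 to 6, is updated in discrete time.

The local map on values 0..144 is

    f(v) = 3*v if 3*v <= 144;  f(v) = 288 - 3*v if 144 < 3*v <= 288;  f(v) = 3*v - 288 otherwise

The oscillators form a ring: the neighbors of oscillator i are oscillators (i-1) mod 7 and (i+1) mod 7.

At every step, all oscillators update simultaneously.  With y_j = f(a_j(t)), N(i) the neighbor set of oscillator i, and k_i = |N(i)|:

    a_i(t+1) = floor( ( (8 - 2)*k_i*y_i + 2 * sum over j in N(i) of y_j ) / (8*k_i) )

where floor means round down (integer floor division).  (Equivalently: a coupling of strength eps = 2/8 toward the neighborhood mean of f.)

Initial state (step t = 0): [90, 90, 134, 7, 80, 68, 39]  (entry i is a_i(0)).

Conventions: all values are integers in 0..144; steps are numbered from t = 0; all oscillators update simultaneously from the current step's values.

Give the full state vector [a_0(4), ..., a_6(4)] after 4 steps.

Simulating step by step:
t=0: [90, 90, 134, 7, 80, 68, 39]
t=1: [30, 30, 90, 36, 49, 83, 100]
t=2: [80, 81, 38, 100, 124, 48, 25]
t=3: [51, 54, 92, 33, 82, 127, 80]
t=4: [123, 112, 37, 81, 55, 81, 64]

Answer: [123, 112, 37, 81, 55, 81, 64]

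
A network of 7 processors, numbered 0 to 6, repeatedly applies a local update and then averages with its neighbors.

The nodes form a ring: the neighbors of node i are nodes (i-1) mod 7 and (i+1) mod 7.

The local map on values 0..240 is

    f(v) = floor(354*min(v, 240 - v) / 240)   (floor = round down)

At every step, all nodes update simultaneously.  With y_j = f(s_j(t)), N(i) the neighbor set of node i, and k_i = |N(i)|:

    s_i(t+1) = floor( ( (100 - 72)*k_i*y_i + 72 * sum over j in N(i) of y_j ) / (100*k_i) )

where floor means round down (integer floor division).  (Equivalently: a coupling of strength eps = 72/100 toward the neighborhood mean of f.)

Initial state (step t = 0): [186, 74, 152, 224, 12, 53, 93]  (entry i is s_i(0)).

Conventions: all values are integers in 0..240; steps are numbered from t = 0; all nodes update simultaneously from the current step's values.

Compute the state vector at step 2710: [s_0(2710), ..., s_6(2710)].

Answer: [119, 125, 125, 119, 112, 109, 112]
Key observation: The state at step 35, [169, 171, 171, 169, 166, 163, 166], reappears at step 47: the system is in a cycle of period 12 from step 35 on.  Therefore the state at step 2710 equals the state at step 35 + ((2710 - 35) mod 12) = 46, which is [119, 125, 125, 119, 112, 109, 112].

Derivation:
t=0: [186, 74, 152, 224, 12, 53, 93]
t=1: [110, 105, 83, 59, 41, 77, 94]
t=2: [150, 145, 120, 89, 88, 102, 137]
t=3: [141, 150, 147, 146, 137, 142, 143]
t=4: [139, 138, 135, 142, 143, 146, 144]
t=5: [146, 150, 148, 147, 141, 140, 142]
t=6: [138, 135, 134, 139, 143, 145, 142]
t=7: [149, 153, 152, 149, 143, 142, 144]
t=8: [134, 130, 130, 135, 140, 142, 139]
t=9: [155, 159, 159, 154, 148, 146, 149]
t=10: [126, 121, 121, 126, 132, 135, 132]
t=11: [167, 172, 172, 167, 160, 157, 160]
t=12: [108, 102, 102, 108, 115, 119, 115]
t=13: [159, 153, 153, 159, 167, 170, 167]
t=14: [117, 124, 124, 117, 109, 105, 109]
t=15: [167, 171, 171, 167, 162, 158, 162]
t=16: [107, 103, 103, 107, 113, 116, 113]
t=17: [158, 153, 153, 158, 164, 167, 164]
t=18: [120, 125, 125, 120, 113, 110, 113]
t=19: [170, 171, 171, 170, 168, 164, 168]
t=20: [103, 101, 101, 103, 107, 107, 107]
t=21: [152, 149, 149, 152, 154, 157, 154]
t=22: [129, 132, 132, 129, 125, 124, 125]
t=23: [163, 160, 160, 163, 167, 169, 167]
t=24: [112, 116, 116, 112, 108, 106, 108]
t=25: [165, 168, 168, 165, 160, 158, 160]
t=26: [111, 107, 107, 111, 115, 118, 115]
t=27: [163, 159, 159, 163, 168, 170, 168]
t=28: [112, 116, 116, 112, 107, 105, 107]
t=29: [164, 168, 168, 164, 158, 156, 158]
t=30: [112, 108, 108, 112, 118, 120, 118]
t=31: [166, 161, 161, 166, 171, 174, 171]
t=32: [108, 113, 113, 108, 102, 99, 102]
t=33: [158, 163, 163, 158, 151, 148, 151]
t=34: [121, 115, 115, 121, 128, 132, 128]
t=35: [169, 171, 171, 169, 166, 163, 166]
t=36: [104, 102, 102, 104, 108, 110, 108]
t=37: [154, 151, 151, 154, 157, 159, 157]
t=38: [126, 129, 129, 126, 122, 121, 122]
t=39: [168, 164, 164, 168, 172, 174, 172]
t=40: [106, 109, 109, 106, 101, 99, 101]
t=41: [154, 158, 158, 154, 150, 147, 150]
t=42: [126, 122, 122, 126, 131, 133, 131]
t=43: [167, 171, 171, 167, 161, 159, 161]
t=44: [108, 103, 103, 108, 113, 116, 113]
t=45: [158, 153, 153, 158, 165, 167, 165]
t=46: [119, 125, 125, 119, 112, 109, 112]
t=47: [169, 171, 171, 169, 166, 163, 166]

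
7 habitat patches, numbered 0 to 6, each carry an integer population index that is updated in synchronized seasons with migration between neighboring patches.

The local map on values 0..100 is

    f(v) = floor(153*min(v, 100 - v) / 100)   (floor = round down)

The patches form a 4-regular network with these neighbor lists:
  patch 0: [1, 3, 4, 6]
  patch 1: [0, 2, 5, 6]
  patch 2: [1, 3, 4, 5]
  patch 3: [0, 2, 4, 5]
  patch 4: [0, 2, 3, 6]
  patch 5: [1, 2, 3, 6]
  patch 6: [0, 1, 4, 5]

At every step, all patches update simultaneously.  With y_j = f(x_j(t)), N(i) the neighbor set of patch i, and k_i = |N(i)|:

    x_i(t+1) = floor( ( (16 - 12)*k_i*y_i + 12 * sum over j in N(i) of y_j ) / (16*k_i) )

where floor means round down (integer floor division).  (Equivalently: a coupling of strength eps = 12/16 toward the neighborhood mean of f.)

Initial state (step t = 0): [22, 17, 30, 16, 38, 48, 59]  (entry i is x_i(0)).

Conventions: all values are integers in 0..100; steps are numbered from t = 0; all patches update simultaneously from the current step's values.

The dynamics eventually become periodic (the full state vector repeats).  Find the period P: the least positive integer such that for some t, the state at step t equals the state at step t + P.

Simulating step by step:
t=0: [22, 17, 30, 16, 38, 48, 59]
t=1: [40, 46, 45, 45, 45, 47, 51]
t=2: [67, 68, 68, 67, 67, 70, 69]
t=3: [49, 47, 48, 48, 49, 47, 47]
t=4: [72, 71, 72, 73, 73, 71, 72]
t=5: [42, 42, 42, 41, 41, 42, 42]
t=6: [63, 64, 63, 63, 63, 63, 63]
t=7: [55, 55, 55, 56, 56, 55, 55]
t=8: [67, 68, 67, 67, 67, 67, 67]
t=9: [49, 49, 49, 50, 50, 49, 49]
t=10: [74, 74, 74, 74, 74, 74, 74]
t=11: [39, 39, 39, 39, 39, 39, 39]
t=12: [59, 59, 59, 59, 59, 59, 59]
t=13: [62, 62, 62, 62, 62, 62, 62]
t=14: [58, 58, 58, 58, 58, 58, 58]
t=15: [64, 64, 64, 64, 64, 64, 64]
t=16: [55, 55, 55, 55, 55, 55, 55]
t=17: [68, 68, 68, 68, 68, 68, 68]
t=18: [48, 48, 48, 48, 48, 48, 48]
t=19: [73, 73, 73, 73, 73, 73, 73]
t=20: [41, 41, 41, 41, 41, 41, 41]
t=21: [62, 62, 62, 62, 62, 62, 62]

Answer: 8
Key observation: The state at step 13, [62, 62, 62, 62, 62, 62, 62], reappears at step 21 — and no state repeats earlier — so the cycle the system enters has period 8.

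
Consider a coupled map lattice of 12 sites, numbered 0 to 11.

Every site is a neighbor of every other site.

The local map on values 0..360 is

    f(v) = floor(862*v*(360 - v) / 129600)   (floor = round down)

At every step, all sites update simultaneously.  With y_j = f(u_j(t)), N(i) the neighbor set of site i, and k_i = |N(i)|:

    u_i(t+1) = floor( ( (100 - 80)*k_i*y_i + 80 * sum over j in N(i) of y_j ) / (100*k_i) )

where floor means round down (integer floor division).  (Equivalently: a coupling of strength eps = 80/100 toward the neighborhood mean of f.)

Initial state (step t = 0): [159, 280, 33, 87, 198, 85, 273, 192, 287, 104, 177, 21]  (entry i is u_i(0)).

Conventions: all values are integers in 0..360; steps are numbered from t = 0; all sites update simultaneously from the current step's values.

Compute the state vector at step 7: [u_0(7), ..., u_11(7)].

Answer: [209, 209, 209, 209, 209, 209, 209, 209, 209, 209, 209, 209]

Derivation:
t=0: [159, 280, 33, 87, 198, 85, 273, 192, 287, 104, 177, 21]
t=1: [165, 157, 147, 158, 165, 158, 158, 165, 156, 161, 165, 144]
t=2: [212, 211, 211, 211, 212, 211, 211, 212, 211, 211, 212, 211]
t=3: [208, 208, 208, 208, 208, 208, 208, 208, 208, 208, 208, 208]
t=4: [210, 210, 210, 210, 210, 210, 210, 210, 210, 210, 210, 210]
t=5: [209, 209, 209, 209, 209, 209, 209, 209, 209, 209, 209, 209]
t=6: [209, 209, 209, 209, 209, 209, 209, 209, 209, 209, 209, 209]
t=7: [209, 209, 209, 209, 209, 209, 209, 209, 209, 209, 209, 209]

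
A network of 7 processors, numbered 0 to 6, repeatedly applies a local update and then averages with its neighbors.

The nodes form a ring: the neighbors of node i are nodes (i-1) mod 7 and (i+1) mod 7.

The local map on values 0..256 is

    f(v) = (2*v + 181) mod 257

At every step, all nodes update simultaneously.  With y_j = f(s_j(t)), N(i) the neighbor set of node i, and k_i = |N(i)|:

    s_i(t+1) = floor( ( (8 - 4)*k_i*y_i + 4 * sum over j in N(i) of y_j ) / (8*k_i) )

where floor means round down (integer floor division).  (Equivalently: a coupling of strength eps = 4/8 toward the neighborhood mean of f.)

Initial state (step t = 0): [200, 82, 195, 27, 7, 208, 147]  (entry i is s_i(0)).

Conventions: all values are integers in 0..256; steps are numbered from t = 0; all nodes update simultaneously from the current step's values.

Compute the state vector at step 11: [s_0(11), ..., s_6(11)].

Answer: [102, 129, 147, 131, 80, 58, 78]

Derivation:
t=0: [200, 82, 195, 27, 7, 208, 147]
t=1: [110, 75, 109, 180, 177, 144, 146]
t=2: [144, 108, 96, 54, 70, 165, 197]
t=3: [156, 152, 101, 61, 103, 158, 147]
t=4: [229, 204, 131, 87, 136, 207, 228]
t=5: [112, 115, 136, 144, 142, 120, 113]
t=6: [150, 163, 189, 207, 198, 171, 153]
t=7: [232, 192, 105, 67, 54, 77, 173]
t=8: [81, 91, 94, 70, 50, 50, 58]
t=9: [79, 102, 98, 66, 34, 28, 47]
t=10: [77, 114, 106, 120, 197, 185, 88]
t=11: [102, 129, 147, 131, 80, 58, 78]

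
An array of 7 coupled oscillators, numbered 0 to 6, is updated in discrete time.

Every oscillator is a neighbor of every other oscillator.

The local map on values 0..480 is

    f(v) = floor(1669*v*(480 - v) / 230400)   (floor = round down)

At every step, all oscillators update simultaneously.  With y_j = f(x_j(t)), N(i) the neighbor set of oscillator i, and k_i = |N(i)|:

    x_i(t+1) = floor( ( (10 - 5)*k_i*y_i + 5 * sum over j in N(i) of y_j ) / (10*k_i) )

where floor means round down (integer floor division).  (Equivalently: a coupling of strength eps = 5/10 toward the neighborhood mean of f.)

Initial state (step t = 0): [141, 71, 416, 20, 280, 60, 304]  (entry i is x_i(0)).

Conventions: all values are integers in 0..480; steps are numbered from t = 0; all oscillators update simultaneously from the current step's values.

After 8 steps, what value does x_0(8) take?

Answer: x_0(8) = 416

Derivation:
t=0: [141, 71, 416, 20, 280, 60, 304]
t=1: [293, 236, 229, 176, 317, 224, 310]
t=2: [397, 405, 405, 393, 388, 405, 390]
t=3: [237, 229, 229, 241, 245, 229, 243]
t=4: [416, 416, 416, 416, 416, 416, 416]
t=5: [192, 192, 192, 192, 192, 192, 192]
t=6: [400, 400, 400, 400, 400, 400, 400]
t=7: [231, 231, 231, 231, 231, 231, 231]
t=8: [416, 416, 416, 416, 416, 416, 416]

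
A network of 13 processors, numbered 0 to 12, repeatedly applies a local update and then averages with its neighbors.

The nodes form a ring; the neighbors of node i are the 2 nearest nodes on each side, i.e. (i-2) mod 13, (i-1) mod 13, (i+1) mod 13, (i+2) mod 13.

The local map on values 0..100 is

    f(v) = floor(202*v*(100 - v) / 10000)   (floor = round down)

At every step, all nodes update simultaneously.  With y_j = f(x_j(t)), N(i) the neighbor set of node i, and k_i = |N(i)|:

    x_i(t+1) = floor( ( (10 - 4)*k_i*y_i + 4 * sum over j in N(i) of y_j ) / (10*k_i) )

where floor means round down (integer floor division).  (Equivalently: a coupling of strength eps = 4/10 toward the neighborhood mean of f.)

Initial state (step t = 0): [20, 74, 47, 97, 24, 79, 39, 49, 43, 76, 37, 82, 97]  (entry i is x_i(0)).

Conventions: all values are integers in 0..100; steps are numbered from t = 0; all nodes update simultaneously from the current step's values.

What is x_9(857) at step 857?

Simulating step by step:
t=0: [20, 74, 47, 97, 24, 79, 39, 49, 43, 76, 37, 82, 97]
t=1: [31, 32, 41, 18, 35, 33, 45, 46, 47, 39, 40, 29, 17]
t=2: [41, 40, 44, 35, 44, 43, 48, 49, 49, 47, 45, 41, 34]
t=3: [47, 47, 48, 46, 48, 48, 49, 49, 49, 49, 48, 48, 46]
t=4: [50, 50, 50, 50, 50, 50, 50, 50, 50, 50, 50, 50, 50]
t=5: [50, 50, 50, 50, 50, 50, 50, 50, 50, 50, 50, 50, 50]

Answer: x_9(857) = 50
Key observation: The state at step 4, [50, 50, 50, 50, 50, 50, 50, 50, 50, 50, 50, 50, 50], reappears at step 5: the system is in a cycle of period 1 from step 4 on.  Therefore the state at step 857 equals the state at step 4 + ((857 - 4) mod 1) = 4, which is [50, 50, 50, 50, 50, 50, 50, 50, 50, 50, 50, 50, 50].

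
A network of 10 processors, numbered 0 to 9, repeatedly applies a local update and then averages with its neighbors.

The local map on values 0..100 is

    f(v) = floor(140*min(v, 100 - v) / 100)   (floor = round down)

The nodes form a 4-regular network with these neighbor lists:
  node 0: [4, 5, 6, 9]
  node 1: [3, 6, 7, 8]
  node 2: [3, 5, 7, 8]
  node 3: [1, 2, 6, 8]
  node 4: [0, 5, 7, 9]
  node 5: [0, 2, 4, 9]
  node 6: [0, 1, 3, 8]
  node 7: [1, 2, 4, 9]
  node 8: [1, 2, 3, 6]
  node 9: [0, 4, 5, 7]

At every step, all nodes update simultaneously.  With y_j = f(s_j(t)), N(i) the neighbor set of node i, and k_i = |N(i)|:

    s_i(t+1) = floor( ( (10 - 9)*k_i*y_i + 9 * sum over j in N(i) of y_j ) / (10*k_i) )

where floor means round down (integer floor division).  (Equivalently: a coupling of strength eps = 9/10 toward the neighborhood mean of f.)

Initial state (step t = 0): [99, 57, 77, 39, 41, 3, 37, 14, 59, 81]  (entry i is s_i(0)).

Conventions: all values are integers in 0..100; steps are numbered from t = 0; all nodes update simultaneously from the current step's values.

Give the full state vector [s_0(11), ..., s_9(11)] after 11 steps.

Simulating step by step:
t=0: [99, 57, 77, 39, 41, 3, 37, 14, 59, 81]
t=1: [31, 46, 33, 50, 16, 26, 43, 41, 50, 20]
t=2: [37, 64, 57, 61, 39, 34, 61, 41, 61, 38]
t=3: [51, 54, 53, 54, 52, 53, 52, 54, 54, 52]
t=4: [66, 64, 64, 64, 66, 66, 65, 65, 64, 66]
t=5: [47, 49, 49, 49, 47, 47, 49, 48, 49, 47]
t=6: [65, 67, 67, 68, 65, 65, 67, 66, 68, 65]
t=7: [48, 45, 46, 45, 48, 48, 45, 47, 45, 48]
t=8: [66, 63, 64, 63, 66, 66, 63, 65, 63, 66]
t=9: [47, 50, 49, 50, 47, 47, 50, 48, 50, 47]
t=10: [66, 69, 68, 69, 65, 65, 68, 67, 69, 65]
t=11: [47, 43, 45, 43, 47, 47, 44, 46, 43, 47]

Answer: [47, 43, 45, 43, 47, 47, 44, 46, 43, 47]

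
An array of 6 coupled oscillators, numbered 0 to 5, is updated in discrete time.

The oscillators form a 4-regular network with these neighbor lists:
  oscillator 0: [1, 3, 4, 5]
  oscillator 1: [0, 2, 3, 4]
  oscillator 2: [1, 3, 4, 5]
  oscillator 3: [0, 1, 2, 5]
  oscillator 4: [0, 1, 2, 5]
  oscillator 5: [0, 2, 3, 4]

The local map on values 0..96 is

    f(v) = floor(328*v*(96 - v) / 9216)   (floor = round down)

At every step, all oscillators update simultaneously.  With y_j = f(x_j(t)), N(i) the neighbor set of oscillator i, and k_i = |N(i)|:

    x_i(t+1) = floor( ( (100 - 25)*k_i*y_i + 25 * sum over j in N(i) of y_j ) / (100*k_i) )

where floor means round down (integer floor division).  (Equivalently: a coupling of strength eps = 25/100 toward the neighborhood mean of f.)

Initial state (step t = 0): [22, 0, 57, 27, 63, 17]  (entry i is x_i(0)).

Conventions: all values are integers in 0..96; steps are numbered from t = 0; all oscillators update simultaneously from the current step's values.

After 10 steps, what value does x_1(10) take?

Answer: x_1(10) = 76

Derivation:
t=0: [22, 0, 57, 27, 63, 17]
t=1: [54, 17, 70, 60, 66, 52]
t=2: [77, 53, 65, 74, 69, 78]
t=3: [54, 76, 69, 58, 65, 52]
t=4: [77, 58, 67, 76, 70, 79]
t=5: [54, 73, 66, 55, 63, 50]
t=6: [78, 63, 70, 78, 72, 79]
t=7: [51, 68, 62, 51, 60, 49]
t=8: [79, 69, 75, 79, 76, 80]
t=9: [48, 62, 55, 48, 53, 46]
t=10: [81, 76, 79, 81, 80, 81]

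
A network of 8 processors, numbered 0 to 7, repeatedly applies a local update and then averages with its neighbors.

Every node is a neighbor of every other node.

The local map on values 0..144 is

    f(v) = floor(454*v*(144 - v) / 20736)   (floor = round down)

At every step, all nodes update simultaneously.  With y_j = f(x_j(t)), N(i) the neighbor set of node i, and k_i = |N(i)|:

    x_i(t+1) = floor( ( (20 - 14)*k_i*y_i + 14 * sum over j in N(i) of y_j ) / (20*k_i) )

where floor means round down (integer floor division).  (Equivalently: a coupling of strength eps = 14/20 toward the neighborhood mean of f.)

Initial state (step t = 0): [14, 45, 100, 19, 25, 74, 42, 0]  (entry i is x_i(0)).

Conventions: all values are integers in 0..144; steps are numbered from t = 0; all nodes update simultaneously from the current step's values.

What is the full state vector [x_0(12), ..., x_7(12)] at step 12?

Simulating step by step:
t=0: [14, 45, 100, 19, 25, 74, 42, 0]
t=1: [63, 74, 74, 65, 68, 78, 74, 55]
t=2: [111, 112, 112, 111, 112, 111, 112, 110]
t=3: [79, 78, 78, 79, 78, 79, 78, 79]
t=4: [112, 112, 112, 112, 112, 112, 112, 112]
t=5: [78, 78, 78, 78, 78, 78, 78, 78]
t=6: [112, 112, 112, 112, 112, 112, 112, 112]
t=7: [78, 78, 78, 78, 78, 78, 78, 78]
t=8: [112, 112, 112, 112, 112, 112, 112, 112]
t=9: [78, 78, 78, 78, 78, 78, 78, 78]
t=10: [112, 112, 112, 112, 112, 112, 112, 112]
t=11: [78, 78, 78, 78, 78, 78, 78, 78]
t=12: [112, 112, 112, 112, 112, 112, 112, 112]

Answer: [112, 112, 112, 112, 112, 112, 112, 112]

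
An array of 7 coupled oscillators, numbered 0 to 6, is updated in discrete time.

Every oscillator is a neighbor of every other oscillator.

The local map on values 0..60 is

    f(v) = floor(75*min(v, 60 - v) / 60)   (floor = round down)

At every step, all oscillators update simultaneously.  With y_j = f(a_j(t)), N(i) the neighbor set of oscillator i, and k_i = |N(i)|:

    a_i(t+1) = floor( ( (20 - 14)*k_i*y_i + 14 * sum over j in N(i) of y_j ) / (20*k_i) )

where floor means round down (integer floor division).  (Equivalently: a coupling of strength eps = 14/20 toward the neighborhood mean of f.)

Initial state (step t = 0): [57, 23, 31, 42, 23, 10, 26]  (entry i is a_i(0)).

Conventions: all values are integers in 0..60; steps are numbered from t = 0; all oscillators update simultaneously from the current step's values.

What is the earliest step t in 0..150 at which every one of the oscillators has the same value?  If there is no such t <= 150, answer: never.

Simulating step by step:
t=0: [57, 23, 31, 42, 23, 10, 26]  (not all equal)
t=1: [19, 23, 25, 22, 23, 20, 24]  (not all equal)
t=2: [26, 27, 28, 27, 27, 26, 27]  (not all equal)
t=3: [32, 33, 33, 33, 33, 32, 33]  (not all equal)
t=4: [33, 33, 33, 33, 33, 33, 33]  (all equal)

Answer: 4
Key observation: Synchronization is absorbing here: once all oscillators are equal they stay equal, and step 4 is the first all-equal step.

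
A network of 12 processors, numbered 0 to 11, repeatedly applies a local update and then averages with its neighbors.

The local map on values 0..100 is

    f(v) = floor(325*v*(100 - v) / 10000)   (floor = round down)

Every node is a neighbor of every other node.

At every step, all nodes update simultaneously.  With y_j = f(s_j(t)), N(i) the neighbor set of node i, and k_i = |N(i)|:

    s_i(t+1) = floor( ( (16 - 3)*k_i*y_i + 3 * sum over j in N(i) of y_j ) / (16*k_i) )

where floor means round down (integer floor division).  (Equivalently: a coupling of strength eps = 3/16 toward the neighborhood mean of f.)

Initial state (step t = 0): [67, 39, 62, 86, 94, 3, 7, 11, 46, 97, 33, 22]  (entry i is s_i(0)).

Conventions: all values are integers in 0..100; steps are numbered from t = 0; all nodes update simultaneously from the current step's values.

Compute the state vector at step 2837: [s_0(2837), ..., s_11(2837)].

Simulating step by step:
t=0: [67, 39, 62, 86, 94, 3, 7, 11, 46, 97, 33, 22]
t=1: [65, 70, 69, 40, 23, 16, 26, 34, 73, 16, 65, 53]
t=2: [71, 67, 68, 75, 58, 47, 62, 70, 64, 47, 71, 76]
t=3: [66, 70, 70, 62, 77, 78, 74, 68, 73, 78, 66, 61]
t=4: [70, 67, 67, 74, 58, 57, 62, 69, 64, 57, 70, 74]
t=5: [68, 71, 71, 63, 77, 77, 75, 69, 73, 77, 68, 63]
t=6: [69, 65, 65, 73, 58, 58, 61, 68, 64, 58, 69, 73]
t=7: [69, 72, 72, 65, 77, 77, 76, 70, 73, 77, 69, 65]
t=8: [68, 64, 64, 71, 58, 58, 60, 67, 64, 58, 68, 71]
t=9: [70, 73, 73, 67, 77, 77, 77, 71, 73, 77, 70, 67]
t=10: [67, 63, 63, 69, 58, 58, 58, 65, 63, 58, 67, 69]
t=11: [71, 74, 74, 70, 78, 78, 78, 73, 74, 78, 71, 70]
t=12: [65, 61, 61, 66, 56, 56, 56, 63, 61, 56, 65, 66]
t=13: [73, 76, 76, 72, 79, 79, 79, 75, 76, 79, 73, 72]
t=14: [62, 58, 58, 63, 54, 54, 54, 59, 58, 54, 62, 63]
t=15: [76, 78, 78, 75, 79, 79, 79, 78, 78, 79, 76, 75]
t=16: [58, 55, 55, 59, 53, 53, 53, 55, 55, 53, 58, 59]
t=17: [79, 79, 79, 78, 79, 79, 79, 79, 79, 79, 79, 78]
t=18: [53, 53, 53, 54, 53, 53, 53, 53, 53, 53, 53, 54]
t=19: [80, 80, 80, 80, 80, 80, 80, 80, 80, 80, 80, 80]
t=20: [52, 52, 52, 52, 52, 52, 52, 52, 52, 52, 52, 52]
t=21: [81, 81, 81, 81, 81, 81, 81, 81, 81, 81, 81, 81]
t=22: [50, 50, 50, 50, 50, 50, 50, 50, 50, 50, 50, 50]
t=23: [81, 81, 81, 81, 81, 81, 81, 81, 81, 81, 81, 81]

Answer: [81, 81, 81, 81, 81, 81, 81, 81, 81, 81, 81, 81]
Key observation: The state at step 21, [81, 81, 81, 81, 81, 81, 81, 81, 81, 81, 81, 81], reappears at step 23: the system is in a cycle of period 2 from step 21 on.  Therefore the state at step 2837 equals the state at step 21 + ((2837 - 21) mod 2) = 21, which is [81, 81, 81, 81, 81, 81, 81, 81, 81, 81, 81, 81].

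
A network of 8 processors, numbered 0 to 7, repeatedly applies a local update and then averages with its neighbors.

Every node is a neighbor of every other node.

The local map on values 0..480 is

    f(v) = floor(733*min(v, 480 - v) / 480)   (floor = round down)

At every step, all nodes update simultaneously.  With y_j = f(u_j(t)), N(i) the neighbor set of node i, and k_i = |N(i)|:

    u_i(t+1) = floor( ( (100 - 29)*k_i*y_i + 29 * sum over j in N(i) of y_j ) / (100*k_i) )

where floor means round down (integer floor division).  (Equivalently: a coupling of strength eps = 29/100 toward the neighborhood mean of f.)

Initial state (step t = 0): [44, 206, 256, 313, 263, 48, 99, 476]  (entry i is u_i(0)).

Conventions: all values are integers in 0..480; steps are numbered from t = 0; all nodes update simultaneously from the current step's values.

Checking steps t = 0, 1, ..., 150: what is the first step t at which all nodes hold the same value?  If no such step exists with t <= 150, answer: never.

Answer: never
Key observation: The state at step 35 reappears at step 41 — the system is in a cycle of period 6 from step 35 on.  No step 0..41 is synchronized, and the cycle repeats forever, so no step up to 150 (or ever) has all nodes equal.

Derivation:
t=0: [44, 206, 256, 313, 263, 48, 99, 476]  (not all equal)
t=1: [108, 273, 292, 234, 285, 112, 164, 67]  (not all equal)
t=2: [190, 291, 272, 319, 279, 194, 247, 148]  (not all equal)
t=3: [290, 288, 308, 260, 300, 294, 333, 247]  (not all equal)
t=4: [289, 291, 271, 319, 279, 285, 245, 333]  (not all equal)
t=5: [291, 288, 309, 260, 301, 295, 335, 246]  (not all equal)
t=6: [288, 291, 270, 319, 278, 284, 243, 334]  (not all equal)
t=7: [292, 289, 310, 260, 302, 296, 338, 245]  (not all equal)
t=8: [287, 289, 268, 319, 276, 282, 239, 334]  (not all equal)
t=9: [294, 291, 313, 261, 305, 299, 340, 245]  (not all equal)
t=10: [284, 286, 264, 317, 272, 278, 236, 333]  (not all equal)
t=11: [298, 296, 318, 264, 310, 304, 339, 248]  (not all equal)
t=12: [277, 279, 257, 312, 265, 271, 236, 329]  (not all equal)
t=13: [308, 306, 328, 272, 320, 314, 342, 255]  (not all equal)
t=14: [263, 265, 243, 300, 251, 257, 228, 317]  (not all equal)
t=15: [328, 326, 348, 290, 340, 334, 339, 272]  (not all equal)
t=16: [234, 236, 214, 273, 222, 228, 223, 291]  (not all equal)
t=17: [349, 351, 328, 322, 337, 343, 338, 303]  (not all equal)
t=18: [207, 204, 228, 234, 219, 213, 218, 254]  (not all equal)
t=19: [321, 318, 343, 349, 333, 327, 332, 341]  (not all equal)
t=20: [236, 239, 214, 207, 224, 230, 225, 216]  (not all equal)
t=21: [353, 356, 331, 324, 341, 347, 342, 333]  (not all equal)
t=22: [199, 196, 222, 229, 212, 205, 210, 220]  (not all equal)
t=23: [309, 306, 333, 340, 322, 316, 320, 330]  (not all equal)
t=24: [254, 257, 229, 222, 240, 246, 242, 232]  (not all equal)
t=25: [347, 343, 349, 343, 361, 355, 359, 353]  (not all equal)
t=26: [200, 204, 198, 204, 186, 192, 188, 194]  (not all equal)
t=27: [302, 306, 300, 306, 288, 294, 290, 296]  (not all equal)
t=28: [273, 269, 275, 269, 287, 281, 285, 279]  (not all equal)
t=29: [313, 317, 311, 317, 299, 305, 301, 307]  (not all equal)
t=30: [257, 252, 259, 252, 271, 265, 269, 263]  (not all equal)
t=31: [338, 343, 336, 343, 324, 330, 326, 332]  (not all equal)
t=32: [218, 213, 220, 213, 232, 226, 230, 224]  (not all equal)
t=33: [334, 329, 336, 329, 348, 342, 346, 340]  (not all equal)
t=34: [220, 225, 218, 225, 206, 212, 208, 214]  (not all equal)
t=35: [333, 338, 331, 338, 319, 325, 321, 327]  (not all equal)
t=36: [225, 220, 227, 220, 239, 233, 237, 231]  (not all equal)
t=37: [344, 339, 346, 339, 358, 352, 356, 350]  (not all equal)
t=38: [205, 210, 203, 210, 191, 197, 193, 199]  (not all equal)
t=39: [310, 315, 308, 315, 296, 302, 298, 304]  (not all equal)
t=40: [260, 255, 262, 255, 274, 268, 272, 266]  (not all equal)
t=41: [333, 338, 331, 338, 319, 325, 321, 327]  (not all equal)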